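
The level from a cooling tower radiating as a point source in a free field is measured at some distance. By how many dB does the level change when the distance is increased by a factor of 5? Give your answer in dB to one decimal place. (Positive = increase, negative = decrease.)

-14.0 dB

Point-source spreading: ΔL = −20·log₁₀(r₂/r₁).
ΔL = −20·log₁₀(5) = -13.98 dB.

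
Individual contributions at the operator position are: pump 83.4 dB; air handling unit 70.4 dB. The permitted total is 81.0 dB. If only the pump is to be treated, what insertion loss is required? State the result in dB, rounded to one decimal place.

2.8 dB

Fixed contribution from the other source: Σ 10^(L/10) = 10^(70.4/10) = 1.096e+07 (70.40 dB).
The limit corresponds to 10^(81.0/10) = 1.259e+08; subtracting the fixed part leaves 1.149e+08 for the pump, i.e. 80.60 dB.
Required insertion loss = 83.4 − 80.60 = 2.80 dB.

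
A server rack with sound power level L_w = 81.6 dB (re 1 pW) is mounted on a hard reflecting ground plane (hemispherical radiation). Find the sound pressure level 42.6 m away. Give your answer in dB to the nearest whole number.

The power spreads over a hemisphere of area 2π·r², so L_p = L_w − 10·log₁₀(2π·r²).
2π·r² = 1.14e+04 m², 10·log₁₀ of that is 40.570 dB.
L_p = 81.6 − 40.570 = 41.03 dB.

41 dB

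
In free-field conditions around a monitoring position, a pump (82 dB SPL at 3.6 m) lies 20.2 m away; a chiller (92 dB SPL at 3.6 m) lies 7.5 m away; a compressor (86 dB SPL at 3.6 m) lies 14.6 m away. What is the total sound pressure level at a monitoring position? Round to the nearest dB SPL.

86 dB SPL

Propagate each source to the receiver with L = L_ref − 20·log₁₀(r/r_ref), then add intensities.
pump: 82 − 20·log₁₀(20.2/3.6) = 82 − 14.98 = 67.02 dB SPL.
chiller: 92 − 20·log₁₀(7.5/3.6) = 92 − 6.38 = 85.62 dB SPL.
compressor: 86 − 20·log₁₀(14.6/3.6) = 86 − 12.16 = 73.84 dB SPL.
Σ 10^(L/10) = 3.944e+08 → L_total = 10·log₁₀(3.944e+08) = 85.96 dB SPL.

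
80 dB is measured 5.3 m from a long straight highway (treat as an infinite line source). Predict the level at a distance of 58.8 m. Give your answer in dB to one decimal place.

69.5 dB

Line-source attenuation: ΔL = 10·log₁₀(r₂/r₁) = 10·log₁₀(58.8/5.3) = 10.451 dB.
L₂ = 80 − 10·log₁₀(58.8/5.3) = 80 − 10.451 = 69.55 dB.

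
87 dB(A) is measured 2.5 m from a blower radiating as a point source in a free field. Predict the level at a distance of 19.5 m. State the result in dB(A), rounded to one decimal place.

For a point source, L₂ = L₁ − 20·log₁₀(r₂/r₁).
L₂ = 87 − 20·log₁₀(19.5/2.5) = 87 − 17.842 = 69.16 dB(A).

69.2 dB(A)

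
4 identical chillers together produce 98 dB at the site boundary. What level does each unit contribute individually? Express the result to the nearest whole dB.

For N identical incoherent sources L_total = L₁ + 10·log₁₀ N, so L₁ = 98 − 10·log₁₀(4) = 98 − 6.021.

92 dB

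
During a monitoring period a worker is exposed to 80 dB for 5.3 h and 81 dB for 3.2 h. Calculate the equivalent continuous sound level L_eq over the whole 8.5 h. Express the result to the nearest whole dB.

80 dB

Weight each interval's intensity by its duration and average over T = 8.5 h:
Σ tᵢ·10^(Lᵢ/10) = 5.3·10^(80/10) + 3.2·10^(81/10) = 9.329e+08.
L_eq = 10·log₁₀(9.329e+08/8.5) = 80.40 dB.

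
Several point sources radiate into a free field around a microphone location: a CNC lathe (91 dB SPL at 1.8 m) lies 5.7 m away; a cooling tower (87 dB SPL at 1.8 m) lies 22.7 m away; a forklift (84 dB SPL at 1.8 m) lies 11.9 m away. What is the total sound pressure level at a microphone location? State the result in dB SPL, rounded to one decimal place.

First find each source's level at the receiver (point-source: −20·log₁₀(r/r_ref)), then combine on an intensity basis.
CNC lathe: 91 − 20·log₁₀(5.7/1.8) = 91 − 10.01 = 80.99 dB SPL.
cooling tower: 87 − 20·log₁₀(22.7/1.8) = 87 − 22.02 = 64.98 dB SPL.
forklift: 84 − 20·log₁₀(11.9/1.8) = 84 − 16.41 = 67.59 dB SPL.
Σ 10^(L/10) = 1.344e+08 → L_total = 10·log₁₀(1.344e+08) = 81.29 dB SPL.

81.3 dB SPL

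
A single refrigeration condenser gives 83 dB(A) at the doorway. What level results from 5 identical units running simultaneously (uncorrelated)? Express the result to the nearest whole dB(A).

90 dB(A)

N identical incoherent sources raise the level by 10·log₁₀ N.
L_total = 83 + 10·log₁₀(5) = 83 + 6.990 = 89.99 dB(A).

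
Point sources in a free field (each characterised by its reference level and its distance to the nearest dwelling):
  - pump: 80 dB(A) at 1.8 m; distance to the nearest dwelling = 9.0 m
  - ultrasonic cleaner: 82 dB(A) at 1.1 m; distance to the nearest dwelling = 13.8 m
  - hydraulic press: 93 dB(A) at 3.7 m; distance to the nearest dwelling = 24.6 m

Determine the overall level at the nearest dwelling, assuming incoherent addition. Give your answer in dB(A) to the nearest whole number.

First find each source's level at the receiver (point-source: −20·log₁₀(r/r_ref)), then combine on an intensity basis.
pump: 80 − 20·log₁₀(9.0/1.8) = 80 − 13.98 = 66.02 dB(A).
ultrasonic cleaner: 82 − 20·log₁₀(13.8/1.1) = 82 − 21.97 = 60.03 dB(A).
hydraulic press: 93 − 20·log₁₀(24.6/3.7) = 93 − 16.45 = 76.55 dB(A).
Σ 10^(L/10) = 5.014e+07 → L_total = 10·log₁₀(5.014e+07) = 77.00 dB(A).

77 dB(A)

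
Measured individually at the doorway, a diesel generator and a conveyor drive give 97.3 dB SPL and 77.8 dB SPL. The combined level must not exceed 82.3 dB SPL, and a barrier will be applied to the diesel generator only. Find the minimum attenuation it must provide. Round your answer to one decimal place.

Everything except the diesel generator sums to 10^(77.8/10) = 6.026e+07 in linear terms, 77.80 dB SPL.
The limit corresponds to 10^(82.3/10) = 1.698e+08; subtracting the fixed part leaves 1.096e+08 for the diesel generator, i.e. 80.40 dB SPL.
So the diesel generator must be reduced from 97.3 to 80.40 dB SPL: IL = 16.90 dB.

16.9 dB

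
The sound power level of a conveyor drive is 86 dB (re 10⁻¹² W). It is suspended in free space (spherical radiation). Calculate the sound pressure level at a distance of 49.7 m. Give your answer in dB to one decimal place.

41.1 dB

Free-field spherical radiation: L_p = L_w − 10·log₁₀(4π·r²), r = 49.7 m.
4π·r² = 3.104e+04 m², 10·log₁₀ of that is 44.919 dB.
L_p = 86 − 44.919 = 41.08 dB.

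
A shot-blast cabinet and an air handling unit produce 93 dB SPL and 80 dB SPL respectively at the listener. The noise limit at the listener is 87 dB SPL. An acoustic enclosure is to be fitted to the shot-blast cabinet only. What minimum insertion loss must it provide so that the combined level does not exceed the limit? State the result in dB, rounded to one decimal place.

The untreated sources together contribute 10^(80/10) = 1.000e+08, i.e. 80.00 dB SPL.
The limit corresponds to 10^(87/10) = 5.012e+08; subtracting the fixed part leaves 4.012e+08 for the shot-blast cabinet, i.e. 86.03 dB SPL.
So the shot-blast cabinet must be reduced from 93 to 86.03 dB SPL: IL = 6.97 dB.

7.0 dB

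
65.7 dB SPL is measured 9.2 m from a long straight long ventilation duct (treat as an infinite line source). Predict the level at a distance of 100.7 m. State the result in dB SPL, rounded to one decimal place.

For a line source, L₂ = L₁ − 10·log₁₀(r₂/r₁).
L₂ = 65.7 − 10·log₁₀(100.7/9.2) = 65.7 − 10.392 = 55.31 dB SPL.

55.3 dB SPL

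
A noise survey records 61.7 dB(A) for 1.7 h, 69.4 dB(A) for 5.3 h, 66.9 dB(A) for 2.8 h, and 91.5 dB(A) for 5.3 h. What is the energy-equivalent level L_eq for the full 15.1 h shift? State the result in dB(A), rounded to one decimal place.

87.0 dB(A)

Weight each interval's intensity by its duration and average over T = 15.1 h:
Σ tᵢ·10^(Lᵢ/10) = 1.7·10^(61.7/10) + 5.3·10^(69.4/10) + 2.8·10^(66.9/10) + 5.3·10^(91.5/10) = 7.549e+09.
L_eq = 10·log₁₀(7.549e+09/15.1) = 86.99 dB(A).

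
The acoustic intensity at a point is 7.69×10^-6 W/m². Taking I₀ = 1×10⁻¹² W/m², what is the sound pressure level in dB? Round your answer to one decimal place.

68.9 dB

Dividing by I₀ shifts the exponent by 12: I/I₀ = 7.69×10^6.
L = 10·(0.8859 + 6) = 68.86 dB.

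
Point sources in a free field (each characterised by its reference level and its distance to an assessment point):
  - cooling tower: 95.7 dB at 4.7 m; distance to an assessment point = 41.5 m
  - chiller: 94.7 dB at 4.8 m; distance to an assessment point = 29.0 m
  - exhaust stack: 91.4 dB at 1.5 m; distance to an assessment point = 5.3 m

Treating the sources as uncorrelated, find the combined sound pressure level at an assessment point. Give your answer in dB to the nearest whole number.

84 dB

Apply inverse-square spreading to bring every level to the receiver, then sum 10^(L/10).
cooling tower: 95.7 − 20·log₁₀(41.5/4.7) = 95.7 − 18.92 = 76.78 dB.
chiller: 94.7 − 20·log₁₀(29.0/4.8) = 94.7 − 15.62 = 79.08 dB.
exhaust stack: 91.4 − 20·log₁₀(5.3/1.5) = 91.4 − 10.96 = 80.44 dB.
Σ 10^(L/10) = 2.391e+08 → L_total = 10·log₁₀(2.391e+08) = 83.79 dB.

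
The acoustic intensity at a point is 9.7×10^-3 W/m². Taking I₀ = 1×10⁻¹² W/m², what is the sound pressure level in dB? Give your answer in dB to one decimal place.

99.9 dB

L = 10·log₁₀(I/I₀) = 10·log₁₀(9.7×10^-3/10⁻¹²) = 10·log₁₀(9.7×10^9).
L = 10·(0.9868 + 9) = 99.87 dB.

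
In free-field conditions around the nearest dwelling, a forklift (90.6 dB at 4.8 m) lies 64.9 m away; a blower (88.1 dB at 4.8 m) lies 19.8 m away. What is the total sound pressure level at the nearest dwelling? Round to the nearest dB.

76 dB

Apply inverse-square spreading to bring every level to the receiver, then sum 10^(L/10).
forklift: 90.6 − 20·log₁₀(64.9/4.8) = 90.6 − 22.62 = 67.98 dB.
blower: 88.1 − 20·log₁₀(19.8/4.8) = 88.1 − 12.31 = 75.79 dB.
Σ 10^(L/10) = 4.423e+07 → L_total = 10·log₁₀(4.423e+07) = 76.46 dB.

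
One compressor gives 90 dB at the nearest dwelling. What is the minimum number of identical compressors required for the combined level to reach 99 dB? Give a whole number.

Need L₁ + 10·log₁₀ N ≥ 99, i.e. log₁₀ N ≥ 0.90.
N ≥ 10^(9.0/10) = 7.943, so N = 8.

8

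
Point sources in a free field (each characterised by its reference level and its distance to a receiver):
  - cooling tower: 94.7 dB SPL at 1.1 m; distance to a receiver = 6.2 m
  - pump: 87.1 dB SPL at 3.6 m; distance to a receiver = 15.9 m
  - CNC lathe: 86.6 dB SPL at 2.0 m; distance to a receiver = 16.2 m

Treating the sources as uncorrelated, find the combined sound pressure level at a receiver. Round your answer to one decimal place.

First find each source's level at the receiver (point-source: −20·log₁₀(r/r_ref)), then combine on an intensity basis.
cooling tower: 94.7 − 20·log₁₀(6.2/1.1) = 94.7 − 15.02 = 79.68 dB SPL.
pump: 87.1 − 20·log₁₀(15.9/3.6) = 87.1 − 12.90 = 74.20 dB SPL.
CNC lathe: 86.6 − 20·log₁₀(16.2/2.0) = 86.6 − 18.17 = 68.43 dB SPL.
Σ 10^(L/10) = 1.262e+08 → L_total = 10·log₁₀(1.262e+08) = 81.01 dB SPL.

81.0 dB SPL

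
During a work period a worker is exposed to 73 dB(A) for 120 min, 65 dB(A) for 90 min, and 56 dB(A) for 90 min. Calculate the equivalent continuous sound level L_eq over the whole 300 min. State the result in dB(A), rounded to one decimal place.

The energy average is taken in the linear domain: L_eq = 10·log₁₀[(Σ tᵢ·10^(Lᵢ/10))/T], T = 300 min.
Σ tᵢ·10^(Lᵢ/10) = 120·10^(73/10) + 90·10^(65/10) + 90·10^(56/10) = 2.715e+09.
L_eq = 10·log₁₀(2.715e+09/300) = 69.57 dB(A).

69.6 dB(A)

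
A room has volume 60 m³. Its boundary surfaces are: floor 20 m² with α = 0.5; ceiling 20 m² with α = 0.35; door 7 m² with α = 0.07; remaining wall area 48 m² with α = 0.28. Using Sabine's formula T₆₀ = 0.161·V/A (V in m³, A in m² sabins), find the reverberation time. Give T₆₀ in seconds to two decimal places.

0.31 s

A = Σ Sᵢαᵢ = 20·0.5 + 20·0.35 + 7·0.07 + 48·0.28 = 30.93 m².
T₆₀ = 0.161 × 60 / 30.93 = 0.312 s.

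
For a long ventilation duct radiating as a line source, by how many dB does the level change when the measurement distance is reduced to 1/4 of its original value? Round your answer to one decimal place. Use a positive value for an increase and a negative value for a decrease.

+6.0 dB

With cylindrical spreading the level changes by −10·log₁₀(r₂/r₁).
ΔL = −10·log₁₀(0.25) = +6.02 dB.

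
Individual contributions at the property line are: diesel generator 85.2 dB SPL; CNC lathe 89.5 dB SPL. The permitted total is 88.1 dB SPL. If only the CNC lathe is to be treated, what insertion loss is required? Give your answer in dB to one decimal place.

4.5 dB

Everything except the CNC lathe sums to 10^(85.2/10) = 3.311e+08 in linear terms, 85.20 dB SPL.
The limit corresponds to 10^(88.1/10) = 6.457e+08; subtracting the fixed part leaves 3.145e+08 for the CNC lathe, i.e. 84.98 dB SPL.
So the CNC lathe must be reduced from 89.5 to 84.98 dB SPL: IL = 4.52 dB.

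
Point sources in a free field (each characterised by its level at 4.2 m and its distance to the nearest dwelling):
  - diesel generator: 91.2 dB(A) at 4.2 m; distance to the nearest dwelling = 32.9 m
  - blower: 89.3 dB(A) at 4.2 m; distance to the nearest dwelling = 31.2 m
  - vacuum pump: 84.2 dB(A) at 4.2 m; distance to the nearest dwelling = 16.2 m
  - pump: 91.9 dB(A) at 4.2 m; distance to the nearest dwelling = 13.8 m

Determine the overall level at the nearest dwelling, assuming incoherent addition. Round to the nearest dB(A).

83 dB(A)

Propagate each source to the receiver with L = L_ref − 20·log₁₀(r/r_ref), then add intensities.
diesel generator: 91.2 − 20·log₁₀(32.9/4.2) = 91.2 − 17.88 = 73.32 dB(A).
blower: 89.3 − 20·log₁₀(31.2/4.2) = 89.3 − 17.42 = 71.88 dB(A).
vacuum pump: 84.2 − 20·log₁₀(16.2/4.2) = 84.2 − 11.73 = 72.47 dB(A).
pump: 91.9 − 20·log₁₀(13.8/4.2) = 91.9 − 10.33 = 81.57 dB(A).
Σ 10^(L/10) = 1.980e+08 → L_total = 10·log₁₀(1.980e+08) = 82.97 dB(A).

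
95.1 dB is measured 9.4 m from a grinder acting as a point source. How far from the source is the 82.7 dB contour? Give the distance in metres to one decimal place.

39.2 m

The 12.4 dB drop corresponds to a distance ratio of 10^(12.4/20) for a point source.
r₂ = 9.4·10^((95.1−82.7)/20) = 9.4·10^(12.4/20) = 39.19 m.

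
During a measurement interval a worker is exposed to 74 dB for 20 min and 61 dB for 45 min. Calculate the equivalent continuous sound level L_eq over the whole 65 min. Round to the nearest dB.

69 dB

L_eq = 10·log₁₀[(1/T)·Σ tᵢ·10^(Lᵢ/10)] with T = 65 min.
Σ tᵢ·10^(Lᵢ/10) = 20·10^(74/10) + 45·10^(61/10) = 5.590e+08.
L_eq = 10·log₁₀(5.590e+08/65) = 69.35 dB.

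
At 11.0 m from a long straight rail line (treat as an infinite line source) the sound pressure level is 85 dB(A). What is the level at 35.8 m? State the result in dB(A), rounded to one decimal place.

Line-source attenuation: ΔL = 10·log₁₀(r₂/r₁) = 10·log₁₀(35.8/11.0) = 5.125 dB.
L₂ = 85 − 10·log₁₀(35.8/11.0) = 85 − 5.125 = 79.88 dB(A).

79.9 dB(A)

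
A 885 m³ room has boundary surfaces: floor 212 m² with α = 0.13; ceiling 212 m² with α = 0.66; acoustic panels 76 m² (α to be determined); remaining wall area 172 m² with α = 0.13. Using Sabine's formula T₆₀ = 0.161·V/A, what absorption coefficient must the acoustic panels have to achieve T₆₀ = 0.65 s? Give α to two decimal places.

0.39

Required total absorption A = 0.161·885/0.65 = 219.21 m².
Absorption from the other surfaces = 212·0.13 + 212·0.66 + 172·0.13 = 189.84 m², so the acoustic panels must supply 29.37 m² over 76 m².
α = 29.37/76 = 0.386.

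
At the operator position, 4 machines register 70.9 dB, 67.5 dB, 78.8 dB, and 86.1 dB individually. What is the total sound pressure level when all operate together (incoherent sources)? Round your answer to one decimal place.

For uncorrelated sources the intensities add, so convert each level to linear form, sum, and take 10·log₁₀ of the total.
Σ 10^(L/10) = 10^(70.9/10) + 10^(67.5/10) + 10^(78.8/10) + 10^(86.1/10) = 5.012e+08.
L_total = 10·log₁₀(5.012e+08) = 87.00 dB.

87.0 dB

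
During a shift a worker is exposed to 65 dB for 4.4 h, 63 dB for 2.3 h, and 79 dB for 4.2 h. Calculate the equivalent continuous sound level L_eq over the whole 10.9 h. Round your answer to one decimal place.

Weight each interval's intensity by its duration and average over T = 10.9 h:
Σ tᵢ·10^(Lᵢ/10) = 4.4·10^(65/10) + 2.3·10^(63/10) + 4.2·10^(79/10) = 3.521e+08.
L_eq = 10·log₁₀(3.521e+08/10.9) = 75.09 dB.

75.1 dB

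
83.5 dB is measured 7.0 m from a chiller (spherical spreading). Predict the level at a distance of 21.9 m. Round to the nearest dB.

For a point source, L₂ = L₁ − 20·log₁₀(r₂/r₁).
L₂ = 83.5 − 20·log₁₀(21.9/7.0) = 83.5 − 9.907 = 73.59 dB.

74 dB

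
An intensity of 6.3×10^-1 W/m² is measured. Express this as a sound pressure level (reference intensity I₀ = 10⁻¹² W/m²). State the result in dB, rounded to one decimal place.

118.0 dB

I/I₀ = 6.3×10^-1/10⁻¹² = 6.3×10^11, and L = 10·log₁₀(I/I₀).
L = 10·(0.7993 + 11) = 117.99 dB.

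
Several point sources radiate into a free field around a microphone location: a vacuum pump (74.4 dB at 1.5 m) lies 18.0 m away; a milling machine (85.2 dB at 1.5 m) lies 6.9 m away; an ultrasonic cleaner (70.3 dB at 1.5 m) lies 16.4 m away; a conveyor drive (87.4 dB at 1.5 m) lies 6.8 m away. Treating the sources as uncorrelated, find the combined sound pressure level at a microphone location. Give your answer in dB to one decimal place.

First find each source's level at the receiver (point-source: −20·log₁₀(r/r_ref)), then combine on an intensity basis.
vacuum pump: 74.4 − 20·log₁₀(18.0/1.5) = 74.4 − 21.58 = 52.82 dB.
milling machine: 85.2 − 20·log₁₀(6.9/1.5) = 85.2 − 13.26 = 71.94 dB.
ultrasonic cleaner: 70.3 − 20·log₁₀(16.4/1.5) = 70.3 − 20.78 = 49.52 dB.
conveyor drive: 87.4 − 20·log₁₀(6.8/1.5) = 87.4 − 13.13 = 74.27 dB.
Σ 10^(L/10) = 4.267e+07 → L_total = 10·log₁₀(4.267e+07) = 76.30 dB.

76.3 dB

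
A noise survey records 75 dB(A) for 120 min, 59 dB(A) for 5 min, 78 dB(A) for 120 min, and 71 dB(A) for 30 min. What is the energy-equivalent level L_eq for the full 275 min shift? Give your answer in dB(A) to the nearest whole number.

76 dB(A)

Weight each interval's intensity by its duration and average over T = 275 min:
Σ tᵢ·10^(Lᵢ/10) = 120·10^(75/10) + 5·10^(59/10) + 120·10^(78/10) + 30·10^(71/10) = 1.175e+10.
L_eq = 10·log₁₀(1.175e+10/275) = 76.31 dB(A).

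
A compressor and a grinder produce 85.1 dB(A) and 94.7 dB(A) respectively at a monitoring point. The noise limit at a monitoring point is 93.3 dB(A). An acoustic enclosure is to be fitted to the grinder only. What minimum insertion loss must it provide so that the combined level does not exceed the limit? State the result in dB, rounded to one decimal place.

Everything except the grinder sums to 10^(85.1/10) = 3.236e+08 in linear terms, 85.10 dB(A).
To meet 93.3 dB(A) overall, the treated grinder may contribute at most 10^(93.3/10) − 3.236e+08 = 1.814e+09, i.e. 92.59 dB(A).
So the grinder must be reduced from 94.7 to 92.59 dB(A): IL = 2.11 dB.

2.1 dB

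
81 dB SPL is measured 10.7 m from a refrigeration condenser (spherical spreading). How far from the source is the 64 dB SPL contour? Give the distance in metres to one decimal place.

75.8 m

Point-source spreading drops the level by 20·log₁₀(r₂/r₁); inverting, r₂/r₁ = 10^(ΔL/20).
r₂ = 10.7·10^((81−64)/20) = 10.7·10^(17.0/20) = 75.75 m.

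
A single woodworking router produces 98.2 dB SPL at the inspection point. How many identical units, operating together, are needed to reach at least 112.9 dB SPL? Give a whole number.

30

N identical sources give L₁ + 10·log₁₀ N, so require 10·log₁₀ N ≥ 112.9 − 98.2 = 14.7 dB.
N ≥ 10^(14.7/10) = 29.512, so N = 30.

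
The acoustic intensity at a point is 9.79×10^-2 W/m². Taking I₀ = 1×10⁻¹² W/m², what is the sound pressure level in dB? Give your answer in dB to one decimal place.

109.9 dB

I/I₀ = 9.79×10^-2/10⁻¹² = 9.79×10^10, and L = 10·log₁₀(I/I₀).
L = 10·(0.9908 + 10) = 109.91 dB.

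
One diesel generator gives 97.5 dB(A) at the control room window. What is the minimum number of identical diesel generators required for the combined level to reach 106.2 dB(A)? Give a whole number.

N identical sources give L₁ + 10·log₁₀ N, so require 10·log₁₀ N ≥ 106.2 − 97.5 = 8.7 dB.
N ≥ 10^(8.7/10) = 7.413, so N = 8.

8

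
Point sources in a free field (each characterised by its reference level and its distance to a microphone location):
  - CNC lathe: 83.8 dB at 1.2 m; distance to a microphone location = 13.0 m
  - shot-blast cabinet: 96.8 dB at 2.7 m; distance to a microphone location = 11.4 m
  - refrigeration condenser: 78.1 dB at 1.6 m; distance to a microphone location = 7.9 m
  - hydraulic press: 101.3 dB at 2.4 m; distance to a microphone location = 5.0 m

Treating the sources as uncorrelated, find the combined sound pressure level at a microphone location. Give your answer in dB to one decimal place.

Propagate each source to the receiver with L = L_ref − 20·log₁₀(r/r_ref), then add intensities.
CNC lathe: 83.8 − 20·log₁₀(13.0/1.2) = 83.8 − 20.70 = 63.10 dB.
shot-blast cabinet: 96.8 − 20·log₁₀(11.4/2.7) = 96.8 − 12.51 = 84.29 dB.
refrigeration condenser: 78.1 − 20·log₁₀(7.9/1.6) = 78.1 − 13.87 = 64.23 dB.
hydraulic press: 101.3 − 20·log₁₀(5.0/2.4) = 101.3 − 6.38 = 94.92 dB.
Σ 10^(L/10) = 3.381e+09 → L_total = 10·log₁₀(3.381e+09) = 95.29 dB.

95.3 dB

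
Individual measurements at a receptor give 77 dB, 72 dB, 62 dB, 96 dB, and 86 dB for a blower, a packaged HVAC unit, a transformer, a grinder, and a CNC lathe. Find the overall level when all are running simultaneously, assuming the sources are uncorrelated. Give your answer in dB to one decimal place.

Incoherent sources combine by intensity addition: L_total = 10·log₁₀(Σ 10^(L_i/10)).
Σ 10^(L/10) = 10^(77/10) + 10^(72/10) + 10^(62/10) + 10^(96/10) + 10^(86/10) = 4.447e+09.
L_total = 10·log₁₀(4.447e+09) = 96.48 dB.

96.5 dB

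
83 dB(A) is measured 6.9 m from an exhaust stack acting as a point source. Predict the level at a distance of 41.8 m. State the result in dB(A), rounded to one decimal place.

67.4 dB(A)

Point-source attenuation: ΔL = 20·log₁₀(r₂/r₁) = 20·log₁₀(41.8/6.9) = 15.647 dB.
L₂ = 83 − 20·log₁₀(41.8/6.9) = 83 − 15.647 = 67.35 dB(A).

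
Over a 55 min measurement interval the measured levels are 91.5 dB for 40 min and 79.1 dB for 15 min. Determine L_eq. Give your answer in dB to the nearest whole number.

90 dB

The energy average is taken in the linear domain: L_eq = 10·log₁₀[(Σ tᵢ·10^(Lᵢ/10))/T], T = 55 min.
Σ tᵢ·10^(Lᵢ/10) = 40·10^(91.5/10) + 15·10^(79.1/10) = 5.772e+10.
L_eq = 10·log₁₀(5.772e+10/55) = 90.21 dB.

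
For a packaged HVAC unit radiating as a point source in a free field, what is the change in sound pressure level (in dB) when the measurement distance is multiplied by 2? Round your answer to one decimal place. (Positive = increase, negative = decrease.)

Point-source spreading: ΔL = −20·log₁₀(r₂/r₁).
ΔL = −20·log₁₀(2) = -6.02 dB.

-6.0 dB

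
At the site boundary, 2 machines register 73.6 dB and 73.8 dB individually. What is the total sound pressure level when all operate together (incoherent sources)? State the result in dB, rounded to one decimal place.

For uncorrelated sources the intensities add, so convert each level to linear form, sum, and take 10·log₁₀ of the total.
Σ 10^(L/10) = 10^(73.6/10) + 10^(73.8/10) = 4.690e+07.
L_total = 10·log₁₀(4.690e+07) = 76.71 dB.

76.7 dB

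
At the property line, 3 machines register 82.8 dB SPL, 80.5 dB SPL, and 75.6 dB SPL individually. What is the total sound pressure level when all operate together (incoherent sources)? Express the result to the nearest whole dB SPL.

85 dB SPL

For uncorrelated sources the intensities add, so convert each level to linear form, sum, and take 10·log₁₀ of the total.
Σ 10^(L/10) = 10^(82.8/10) + 10^(80.5/10) + 10^(75.6/10) = 3.391e+08.
L_total = 10·log₁₀(3.391e+08) = 85.30 dB SPL.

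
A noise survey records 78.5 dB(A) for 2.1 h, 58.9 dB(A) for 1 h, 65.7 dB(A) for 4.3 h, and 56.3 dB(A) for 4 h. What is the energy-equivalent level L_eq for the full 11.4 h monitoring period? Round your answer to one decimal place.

L_eq = 10·log₁₀[(1/T)·Σ tᵢ·10^(Lᵢ/10)] with T = 11.4 h.
Σ tᵢ·10^(Lᵢ/10) = 2.1·10^(78.5/10) + 1·10^(58.9/10) + 4.3·10^(65.7/10) + 4·10^(56.3/10) = 1.671e+08.
L_eq = 10·log₁₀(1.671e+08/11.4) = 71.66 dB(A).

71.7 dB(A)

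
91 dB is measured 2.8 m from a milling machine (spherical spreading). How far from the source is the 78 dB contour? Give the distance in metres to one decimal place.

12.5 m

The 13.0 dB drop corresponds to a distance ratio of 10^(13.0/20) for a point source.
r₂ = 2.8·10^((91−78)/20) = 2.8·10^(13.0/20) = 12.51 m.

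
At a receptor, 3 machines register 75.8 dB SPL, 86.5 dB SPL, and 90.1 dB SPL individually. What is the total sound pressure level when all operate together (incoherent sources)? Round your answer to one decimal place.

Incoherent sources combine by intensity addition: L_total = 10·log₁₀(Σ 10^(L_i/10)).
Σ 10^(L/10) = 10^(75.8/10) + 10^(86.5/10) + 10^(90.1/10) = 1.508e+09.
L_total = 10·log₁₀(1.508e+09) = 91.78 dB SPL.

91.8 dB SPL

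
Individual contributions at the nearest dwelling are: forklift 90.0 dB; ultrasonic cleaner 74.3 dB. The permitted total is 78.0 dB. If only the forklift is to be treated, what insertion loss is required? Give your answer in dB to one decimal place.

14.4 dB

Everything except the forklift sums to 10^(74.3/10) = 2.692e+07 in linear terms, 74.30 dB.
The limit corresponds to 10^(78.0/10) = 6.310e+07; subtracting the fixed part leaves 3.618e+07 for the forklift, i.e. 75.58 dB.
Required insertion loss = 90.0 − 75.58 = 14.42 dB.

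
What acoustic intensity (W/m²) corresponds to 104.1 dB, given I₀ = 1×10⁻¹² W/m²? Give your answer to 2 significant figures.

0.026 W/m²

I/I₀ = 10^(104.1/10) = 2.57e+10, so I = 2.57e+10 × 10⁻¹² W/m².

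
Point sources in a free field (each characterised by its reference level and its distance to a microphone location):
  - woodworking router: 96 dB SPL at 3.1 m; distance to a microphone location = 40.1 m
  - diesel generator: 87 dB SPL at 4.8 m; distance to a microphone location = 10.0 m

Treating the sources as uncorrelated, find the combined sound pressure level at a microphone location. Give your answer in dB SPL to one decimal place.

81.4 dB SPL

Propagate each source to the receiver with L = L_ref − 20·log₁₀(r/r_ref), then add intensities.
woodworking router: 96 − 20·log₁₀(40.1/3.1) = 96 − 22.24 = 73.76 dB SPL.
diesel generator: 87 − 20·log₁₀(10.0/4.8) = 87 − 6.38 = 80.62 dB SPL.
Σ 10^(L/10) = 1.393e+08 → L_total = 10·log₁₀(1.393e+08) = 81.44 dB SPL.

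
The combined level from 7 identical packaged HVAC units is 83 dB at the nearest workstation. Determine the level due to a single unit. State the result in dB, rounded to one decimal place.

For N identical incoherent sources L_total = L₁ + 10·log₁₀ N, so L₁ = 83 − 10·log₁₀(7) = 83 − 8.451.

74.5 dB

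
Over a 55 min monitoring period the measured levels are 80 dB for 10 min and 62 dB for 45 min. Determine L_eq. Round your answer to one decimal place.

Weight each interval's intensity by its duration and average over T = 55 min:
Σ tᵢ·10^(Lᵢ/10) = 10·10^(80/10) + 45·10^(62/10) = 1.071e+09.
L_eq = 10·log₁₀(1.071e+09/55) = 72.90 dB.

72.9 dB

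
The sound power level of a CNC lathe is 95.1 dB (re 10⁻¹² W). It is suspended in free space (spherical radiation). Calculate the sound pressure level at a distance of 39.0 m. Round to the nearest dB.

52 dB

L_p = L_w − 10·log₁₀(4π·r²) with r = 39.0 m.
4π·r² = 1.911e+04 m², 10·log₁₀ of that is 42.813 dB.
L_p = 95.1 − 42.813 = 52.29 dB.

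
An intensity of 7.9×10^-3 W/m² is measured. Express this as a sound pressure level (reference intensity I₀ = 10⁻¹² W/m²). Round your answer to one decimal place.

99.0 dB

I/I₀ = 7.9×10^-3/10⁻¹² = 7.9×10^9, and L = 10·log₁₀(I/I₀).
L = 10·(0.8976 + 9) = 98.98 dB.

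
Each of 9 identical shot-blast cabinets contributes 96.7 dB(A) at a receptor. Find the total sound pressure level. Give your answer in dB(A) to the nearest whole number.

106 dB(A)

L_total = L₁ + 10·log₁₀ N for N identical incoherent sources.
L_total = 96.7 + 10·log₁₀(9) = 96.7 + 9.542 = 106.24 dB(A).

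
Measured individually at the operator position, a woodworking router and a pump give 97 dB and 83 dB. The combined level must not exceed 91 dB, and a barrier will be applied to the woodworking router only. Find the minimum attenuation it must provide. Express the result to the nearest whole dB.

Everything except the woodworking router sums to 10^(83/10) = 1.995e+08 in linear terms, 83.00 dB.
The limit corresponds to 10^(91/10) = 1.259e+09; subtracting the fixed part leaves 1.059e+09 for the woodworking router, i.e. 90.25 dB.
So the woodworking router must be reduced from 97 to 90.25 dB: IL = 6.75 dB.

7 dB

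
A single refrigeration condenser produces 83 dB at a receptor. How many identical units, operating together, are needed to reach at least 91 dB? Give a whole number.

The shortfall is 91 − 83 = 8.0 dB, and N units add 10·log₁₀ N, so need 10·log₁₀ N ≥ 8.0.
N ≥ 10^(8.0/10) = 6.310, so N = 7.

7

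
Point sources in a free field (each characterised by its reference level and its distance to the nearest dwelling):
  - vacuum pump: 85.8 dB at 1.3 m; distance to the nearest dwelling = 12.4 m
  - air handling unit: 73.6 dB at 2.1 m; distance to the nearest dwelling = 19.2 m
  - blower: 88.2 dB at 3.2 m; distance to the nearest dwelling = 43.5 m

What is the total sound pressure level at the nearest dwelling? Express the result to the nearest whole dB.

First find each source's level at the receiver (point-source: −20·log₁₀(r/r_ref)), then combine on an intensity basis.
vacuum pump: 85.8 − 20·log₁₀(12.4/1.3) = 85.8 − 19.59 = 66.21 dB.
air handling unit: 73.6 − 20·log₁₀(19.2/2.1) = 73.6 − 19.22 = 54.38 dB.
blower: 88.2 − 20·log₁₀(43.5/3.2) = 88.2 − 22.67 = 65.53 dB.
Σ 10^(L/10) = 8.028e+06 → L_total = 10·log₁₀(8.028e+06) = 69.05 dB.

69 dB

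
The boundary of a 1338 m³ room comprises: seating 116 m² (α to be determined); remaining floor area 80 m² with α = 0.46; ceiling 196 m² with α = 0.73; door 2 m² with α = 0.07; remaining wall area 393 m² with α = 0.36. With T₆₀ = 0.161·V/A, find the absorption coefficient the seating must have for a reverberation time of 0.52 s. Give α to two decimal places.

0.80

From T₆₀ = 0.161·V/A, the target T₆₀ = 0.52 s needs A = 0.161·1338/0.52 = 414.27 m².
Absorption from the other surfaces = 80·0.46 + 196·0.73 + 2·0.07 + 393·0.36 = 321.50 m², so the seating must supply 92.77 m² over 116 m².
α = 92.77/116 = 0.800.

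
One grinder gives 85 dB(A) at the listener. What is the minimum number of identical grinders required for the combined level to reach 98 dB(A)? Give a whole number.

N identical sources give L₁ + 10·log₁₀ N, so require 10·log₁₀ N ≥ 98 − 85 = 13.0 dB.
N ≥ 10^(13.0/10) = 19.953, so N = 20.

20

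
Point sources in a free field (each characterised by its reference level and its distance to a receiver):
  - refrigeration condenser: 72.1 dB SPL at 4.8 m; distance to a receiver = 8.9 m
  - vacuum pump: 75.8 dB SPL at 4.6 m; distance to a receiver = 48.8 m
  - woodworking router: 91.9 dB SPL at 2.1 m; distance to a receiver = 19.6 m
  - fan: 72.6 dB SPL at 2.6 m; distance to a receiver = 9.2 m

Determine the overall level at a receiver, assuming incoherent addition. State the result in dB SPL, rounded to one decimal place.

First find each source's level at the receiver (point-source: −20·log₁₀(r/r_ref)), then combine on an intensity basis.
refrigeration condenser: 72.1 − 20·log₁₀(8.9/4.8) = 72.1 − 5.36 = 66.74 dB SPL.
vacuum pump: 75.8 − 20·log₁₀(48.8/4.6) = 75.8 − 20.51 = 55.29 dB SPL.
woodworking router: 91.9 − 20·log₁₀(19.6/2.1) = 91.9 − 19.40 = 72.50 dB SPL.
fan: 72.6 − 20·log₁₀(9.2/2.6) = 72.6 − 10.98 = 61.62 dB SPL.
Σ 10^(L/10) = 2.429e+07 → L_total = 10·log₁₀(2.429e+07) = 73.85 dB SPL.

73.9 dB SPL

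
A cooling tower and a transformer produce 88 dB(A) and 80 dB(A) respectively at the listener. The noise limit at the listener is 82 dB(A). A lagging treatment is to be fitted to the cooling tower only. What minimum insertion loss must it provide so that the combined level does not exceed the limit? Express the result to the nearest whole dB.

The untreated sources together contribute 10^(80/10) = 1.000e+08, i.e. 80.00 dB(A).
The limit corresponds to 10^(82/10) = 1.585e+08; subtracting the fixed part leaves 5.849e+07 for the cooling tower, i.e. 77.67 dB(A).
Required insertion loss = 88 − 77.67 = 10.33 dB.

10 dB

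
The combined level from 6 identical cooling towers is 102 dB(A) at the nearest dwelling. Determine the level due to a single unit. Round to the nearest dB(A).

6 equal contributions raise the level by 10·log₁₀ 6 = 7.782 dB, so each unit alone gives 102 − 7.782.

94 dB(A)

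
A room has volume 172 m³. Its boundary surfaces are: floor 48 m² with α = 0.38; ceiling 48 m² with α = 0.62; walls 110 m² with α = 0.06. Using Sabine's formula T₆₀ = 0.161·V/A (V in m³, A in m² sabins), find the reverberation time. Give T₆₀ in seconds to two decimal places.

0.51 s

Total absorption A = 48·0.38 + 48·0.62 + 110·0.06 = 54.60 m² sabins.
T₆₀ = 0.161 × 172 / 54.60 = 0.507 s.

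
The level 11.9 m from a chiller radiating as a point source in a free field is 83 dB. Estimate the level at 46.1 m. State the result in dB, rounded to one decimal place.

For a point source, L₂ = L₁ − 20·log₁₀(r₂/r₁).
L₂ = 83 − 20·log₁₀(46.1/11.9) = 83 − 11.763 = 71.24 dB.

71.2 dB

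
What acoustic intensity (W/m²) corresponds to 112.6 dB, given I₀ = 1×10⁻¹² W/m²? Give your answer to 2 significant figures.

I/I₀ = 10^(112.6/10) = 1.82e+11, so I = 1.82e+11 × 10⁻¹² W/m².

0.18 W/m²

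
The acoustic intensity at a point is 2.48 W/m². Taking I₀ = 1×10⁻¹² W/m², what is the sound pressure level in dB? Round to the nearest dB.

Dividing by I₀ shifts the exponent by 12: I/I₀ = 2.48×10^12.
L = 10·(0.3945 + 12) = 123.94 dB.

124 dB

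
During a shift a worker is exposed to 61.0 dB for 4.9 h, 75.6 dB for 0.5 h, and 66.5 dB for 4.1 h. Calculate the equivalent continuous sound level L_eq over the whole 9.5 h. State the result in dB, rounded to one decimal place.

The energy average is taken in the linear domain: L_eq = 10·log₁₀[(Σ tᵢ·10^(Lᵢ/10))/T], T = 9.5 h.
Σ tᵢ·10^(Lᵢ/10) = 4.9·10^(61.0/10) + 0.5·10^(75.6/10) + 4.1·10^(66.5/10) = 4.264e+07.
L_eq = 10·log₁₀(4.264e+07/9.5) = 66.52 dB.

66.5 dB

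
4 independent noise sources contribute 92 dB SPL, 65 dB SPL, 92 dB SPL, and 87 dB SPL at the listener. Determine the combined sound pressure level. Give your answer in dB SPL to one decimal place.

For uncorrelated sources the intensities add, so convert each level to linear form, sum, and take 10·log₁₀ of the total.
Σ 10^(L/10) = 10^(92/10) + 10^(65/10) + 10^(92/10) + 10^(87/10) = 3.674e+09.
L_total = 10·log₁₀(3.674e+09) = 95.65 dB SPL.

95.7 dB SPL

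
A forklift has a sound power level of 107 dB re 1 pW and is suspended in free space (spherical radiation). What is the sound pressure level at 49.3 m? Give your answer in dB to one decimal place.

L_p = L_w − 10·log₁₀(4π·r²) with r = 49.3 m.
4π·r² = 3.054e+04 m², 10·log₁₀ of that is 44.849 dB.
L_p = 107 − 44.849 = 62.15 dB.

62.2 dB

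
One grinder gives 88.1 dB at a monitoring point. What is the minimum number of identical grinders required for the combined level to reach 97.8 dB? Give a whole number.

10

Need L₁ + 10·log₁₀ N ≥ 97.8, i.e. log₁₀ N ≥ 0.97.
N ≥ 10^(9.7/10) = 9.333, so N = 10.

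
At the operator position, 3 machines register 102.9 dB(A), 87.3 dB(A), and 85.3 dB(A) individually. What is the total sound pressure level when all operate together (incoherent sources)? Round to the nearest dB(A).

103 dB(A)

For uncorrelated sources the intensities add, so convert each level to linear form, sum, and take 10·log₁₀ of the total.
Σ 10^(L/10) = 10^(102.9/10) + 10^(87.3/10) + 10^(85.3/10) = 2.037e+10.
L_total = 10·log₁₀(2.037e+10) = 103.09 dB(A).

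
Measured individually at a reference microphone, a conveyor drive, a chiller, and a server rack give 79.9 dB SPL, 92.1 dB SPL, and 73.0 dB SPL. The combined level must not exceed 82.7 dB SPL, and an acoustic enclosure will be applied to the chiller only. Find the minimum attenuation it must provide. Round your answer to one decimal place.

Everything except the chiller sums to 10^(79.9/10) + 10^(73.0/10) = 1.177e+08 in linear terms, 80.71 dB SPL.
To meet 82.7 dB SPL overall, the treated chiller may contribute at most 10^(82.7/10) − 1.177e+08 = 6.853e+07, i.e. 78.36 dB SPL.
Required insertion loss = 92.1 − 78.36 = 13.74 dB.

13.7 dB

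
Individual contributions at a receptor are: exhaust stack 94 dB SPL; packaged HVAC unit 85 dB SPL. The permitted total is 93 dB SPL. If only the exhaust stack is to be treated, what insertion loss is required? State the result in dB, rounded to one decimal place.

1.7 dB

Everything except the exhaust stack sums to 10^(85/10) = 3.162e+08 in linear terms, 85.00 dB SPL.
The limit corresponds to 10^(93/10) = 1.995e+09; subtracting the fixed part leaves 1.679e+09 for the exhaust stack, i.e. 92.25 dB SPL.
So the exhaust stack must be reduced from 94 to 92.25 dB SPL: IL = 1.75 dB.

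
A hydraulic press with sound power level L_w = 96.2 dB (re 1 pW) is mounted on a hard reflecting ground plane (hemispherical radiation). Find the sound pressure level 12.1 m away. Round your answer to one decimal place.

L_p = L_w − 10·log₁₀(2π·r²) with r = 12.1 m.
2π·r² = 919.9 m², 10·log₁₀ of that is 29.638 dB.
L_p = 96.2 − 29.638 = 66.56 dB.

66.6 dB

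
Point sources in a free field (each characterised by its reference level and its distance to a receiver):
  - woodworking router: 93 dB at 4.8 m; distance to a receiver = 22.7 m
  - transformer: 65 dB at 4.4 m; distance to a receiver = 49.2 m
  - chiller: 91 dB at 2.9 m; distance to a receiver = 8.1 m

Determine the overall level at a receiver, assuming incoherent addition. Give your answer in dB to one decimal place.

Apply inverse-square spreading to bring every level to the receiver, then sum 10^(L/10).
woodworking router: 93 − 20·log₁₀(22.7/4.8) = 93 − 13.50 = 79.50 dB.
transformer: 65 − 20·log₁₀(49.2/4.4) = 65 − 20.97 = 44.03 dB.
chiller: 91 − 20·log₁₀(8.1/2.9) = 91 − 8.92 = 82.08 dB.
Σ 10^(L/10) = 2.506e+08 → L_total = 10·log₁₀(2.506e+08) = 83.99 dB.

84.0 dB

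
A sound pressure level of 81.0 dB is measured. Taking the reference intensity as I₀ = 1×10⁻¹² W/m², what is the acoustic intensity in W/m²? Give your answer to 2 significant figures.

0.00013 W/m²

I = I₀·10^(L/10) = 10⁻¹² × 10^(81.0/10) = 10^(-3.900).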